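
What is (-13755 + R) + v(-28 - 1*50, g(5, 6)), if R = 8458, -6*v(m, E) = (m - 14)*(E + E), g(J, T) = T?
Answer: -5113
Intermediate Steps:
v(m, E) = -E*(-14 + m)/3 (v(m, E) = -(m - 14)*(E + E)/6 = -(-14 + m)*2*E/6 = -E*(-14 + m)/3)
(-13755 + R) + v(-28 - 1*50, g(5, 6)) = (-13755 + 8458) + (1/3)*6*(14 - (-28 - 1*50)) = -5297 + (1/3)*6*(14 - (-28 - 50)) = -5297 + (1/3)*6*(14 - 1*(-78)) = -5297 + (1/3)*6*(14 + 78) = -5297 + (1/3)*6*92 = -5297 + 184 = -5113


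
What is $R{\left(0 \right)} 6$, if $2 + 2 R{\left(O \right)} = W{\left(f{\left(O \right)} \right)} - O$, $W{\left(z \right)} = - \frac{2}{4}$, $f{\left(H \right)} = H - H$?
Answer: $- \frac{15}{2} \approx -7.5$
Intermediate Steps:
$f{\left(H \right)} = 0$
$W{\left(z \right)} = - \frac{1}{2}$ ($W{\left(z \right)} = \left(-2\right) \frac{1}{4} = - \frac{1}{2}$)
$R{\left(O \right)} = - \frac{5}{4} - \frac{O}{2}$ ($R{\left(O \right)} = -1 + \frac{- \frac{1}{2} - O}{2} = -1 - \left(\frac{1}{4} + \frac{O}{2}\right) = - \frac{5}{4} - \frac{O}{2}$)
$R{\left(0 \right)} 6 = \left(- \frac{5}{4} - 0\right) 6 = \left(- \frac{5}{4} + 0\right) 6 = \left(- \frac{5}{4}\right) 6 = - \frac{15}{2}$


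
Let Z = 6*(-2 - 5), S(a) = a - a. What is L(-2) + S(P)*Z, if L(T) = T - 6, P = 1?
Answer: -8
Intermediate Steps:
S(a) = 0
L(T) = -6 + T
Z = -42 (Z = 6*(-7) = -42)
L(-2) + S(P)*Z = (-6 - 2) + 0*(-42) = -8 + 0 = -8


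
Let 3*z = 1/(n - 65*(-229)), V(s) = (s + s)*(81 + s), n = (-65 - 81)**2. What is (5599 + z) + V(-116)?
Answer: 1489924558/108603 ≈ 13719.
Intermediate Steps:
n = 21316 (n = (-146)**2 = 21316)
V(s) = 2*s*(81 + s) (V(s) = (2*s)*(81 + s) = 2*s*(81 + s))
z = 1/108603 (z = 1/(3*(21316 - 65*(-229))) = 1/(3*(21316 + 14885)) = (1/3)/36201 = (1/3)*(1/36201) = 1/108603 ≈ 9.2078e-6)
(5599 + z) + V(-116) = (5599 + 1/108603) + 2*(-116)*(81 - 116) = 608068198/108603 + 2*(-116)*(-35) = 608068198/108603 + 8120 = 1489924558/108603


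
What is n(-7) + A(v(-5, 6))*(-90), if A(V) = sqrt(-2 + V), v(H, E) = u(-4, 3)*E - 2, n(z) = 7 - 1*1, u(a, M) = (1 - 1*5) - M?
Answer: 6 - 90*I*sqrt(46) ≈ 6.0 - 610.41*I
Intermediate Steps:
u(a, M) = -4 - M (u(a, M) = (1 - 5) - M = -4 - M)
n(z) = 6 (n(z) = 7 - 1 = 6)
v(H, E) = -2 - 7*E (v(H, E) = (-4 - 1*3)*E - 2 = (-4 - 3)*E - 2 = -7*E - 2 = -2 - 7*E)
n(-7) + A(v(-5, 6))*(-90) = 6 + sqrt(-2 + (-2 - 7*6))*(-90) = 6 + sqrt(-2 + (-2 - 42))*(-90) = 6 + sqrt(-2 - 44)*(-90) = 6 + sqrt(-46)*(-90) = 6 + (I*sqrt(46))*(-90) = 6 - 90*I*sqrt(46)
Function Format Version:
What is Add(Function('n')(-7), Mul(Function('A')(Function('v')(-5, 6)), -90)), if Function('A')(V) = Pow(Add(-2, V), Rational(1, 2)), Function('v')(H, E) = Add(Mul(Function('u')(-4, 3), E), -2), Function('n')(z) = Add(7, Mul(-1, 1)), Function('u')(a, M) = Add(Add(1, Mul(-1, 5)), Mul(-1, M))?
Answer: Add(6, Mul(-90, I, Pow(46, Rational(1, 2)))) ≈ Add(6.0000, Mul(-610.41, I))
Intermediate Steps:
Function('u')(a, M) = Add(-4, Mul(-1, M)) (Function('u')(a, M) = Add(Add(1, -5), Mul(-1, M)) = Add(-4, Mul(-1, M)))
Function('n')(z) = 6 (Function('n')(z) = Add(7, -1) = 6)
Function('v')(H, E) = Add(-2, Mul(-7, E)) (Function('v')(H, E) = Add(Mul(Add(-4, Mul(-1, 3)), E), -2) = Add(Mul(Add(-4, -3), E), -2) = Add(Mul(-7, E), -2) = Add(-2, Mul(-7, E)))
Add(Function('n')(-7), Mul(Function('A')(Function('v')(-5, 6)), -90)) = Add(6, Mul(Pow(Add(-2, Add(-2, Mul(-7, 6))), Rational(1, 2)), -90)) = Add(6, Mul(Pow(Add(-2, Add(-2, -42)), Rational(1, 2)), -90)) = Add(6, Mul(Pow(Add(-2, -44), Rational(1, 2)), -90)) = Add(6, Mul(Pow(-46, Rational(1, 2)), -90)) = Add(6, Mul(Mul(I, Pow(46, Rational(1, 2))), -90)) = Add(6, Mul(-90, I, Pow(46, Rational(1, 2))))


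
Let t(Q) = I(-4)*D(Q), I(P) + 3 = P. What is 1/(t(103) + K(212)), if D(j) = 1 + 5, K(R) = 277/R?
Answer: -212/8627 ≈ -0.024574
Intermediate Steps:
I(P) = -3 + P
D(j) = 6
t(Q) = -42 (t(Q) = (-3 - 4)*6 = -7*6 = -42)
1/(t(103) + K(212)) = 1/(-42 + 277/212) = 1/(-8627/212) = -212/8627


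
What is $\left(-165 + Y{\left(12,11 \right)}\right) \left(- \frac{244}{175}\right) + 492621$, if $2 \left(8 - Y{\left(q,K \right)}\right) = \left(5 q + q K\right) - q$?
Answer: $\frac{86268943}{175} \approx 4.9297 \cdot 10^{5}$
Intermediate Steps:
$Y{\left(q,K \right)} = 8 - 2 q - \frac{K q}{2}$ ($Y{\left(q,K \right)} = 8 - \frac{\left(5 q + q K\right) - q}{2} = 8 - \frac{\left(5 q + K q\right) - q}{2} = 8 - \frac{4 q + K q}{2} = 8 - \left(2 q + \frac{K q}{2}\right) = 8 - 2 q - \frac{K q}{2}$)
$\left(-165 + Y{\left(12,11 \right)}\right) \left(- \frac{244}{175}\right) + 492621 = \left(-165 - \left(16 + 66\right)\right) \left(- \frac{244}{175}\right) + 492621 = \left(-165 - 82\right) \left(\left(-244\right) \frac{1}{175}\right) + 492621 = \left(-165 - 82\right) \left(- \frac{244}{175}\right) + 492621 = \left(-247\right) \left(- \frac{244}{175}\right) + 492621 = \frac{60268}{175} + 492621 = \frac{86268943}{175}$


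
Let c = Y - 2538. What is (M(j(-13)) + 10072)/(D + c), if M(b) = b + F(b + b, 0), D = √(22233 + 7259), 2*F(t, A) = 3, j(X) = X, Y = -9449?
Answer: -12694233/15121966 - 1059*√7373/7560983 ≈ -0.85148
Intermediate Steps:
F(t, A) = 3/2 (F(t, A) = (½)*3 = 3/2)
D = 2*√7373 (D = √29492 = 2*√7373 ≈ 171.73)
c = -11987 (c = -9449 - 2538 = -11987)
M(b) = 3/2 + b (M(b) = b + 3/2 = 3/2 + b)
(M(j(-13)) + 10072)/(D + c) = ((3/2 - 13) + 10072)/(2*√7373 - 11987) = (-23/2 + 10072)/(-11987 + 2*√7373) = 20121/(2*(-11987 + 2*√7373))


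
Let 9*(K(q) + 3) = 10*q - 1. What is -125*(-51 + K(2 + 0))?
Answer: 58375/9 ≈ 6486.1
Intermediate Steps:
K(q) = -28/9 + 10*q/9 (K(q) = -3 + (10*q - 1)/9 = -3 + (-1 + 10*q)/9 = -3 + (-⅑ + 10*q/9) = -28/9 + 10*q/9)
-125*(-51 + K(2 + 0)) = -125*(-51 + (-28/9 + 10*(2 + 0)/9)) = -125*(-51 + (-28/9 + (10/9)*2)) = -125*(-51 + (-28/9 + 20/9)) = -125*(-51 - 8/9) = -125*(-467/9) = 58375/9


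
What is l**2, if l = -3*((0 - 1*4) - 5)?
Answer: 729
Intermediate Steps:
l = 27 (l = -3*((0 - 4) - 5) = -3*(-4 - 5) = -3*(-9) = 27)
l**2 = 27**2 = 729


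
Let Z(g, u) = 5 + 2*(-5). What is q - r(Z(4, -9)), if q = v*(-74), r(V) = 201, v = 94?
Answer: -7157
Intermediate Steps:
Z(g, u) = -5 (Z(g, u) = 5 - 10 = -5)
q = -6956 (q = 94*(-74) = -6956)
q - r(Z(4, -9)) = -6956 - 1*201 = -6956 - 201 = -7157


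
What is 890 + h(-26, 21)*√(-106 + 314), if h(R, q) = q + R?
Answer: 890 - 20*√13 ≈ 817.89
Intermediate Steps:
h(R, q) = R + q
890 + h(-26, 21)*√(-106 + 314) = 890 + (-26 + 21)*√(-106 + 314) = 890 - 20*√13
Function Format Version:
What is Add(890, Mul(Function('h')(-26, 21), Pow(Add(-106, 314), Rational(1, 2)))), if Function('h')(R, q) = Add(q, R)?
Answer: Add(890, Mul(-20, Pow(13, Rational(1, 2)))) ≈ 817.89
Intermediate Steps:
Function('h')(R, q) = Add(R, q)
Add(890, Mul(Function('h')(-26, 21), Pow(Add(-106, 314), Rational(1, 2)))) = Add(890, Mul(Add(-26, 21), Pow(Add(-106, 314), Rational(1, 2)))) = Add(890, Mul(-5, Pow(208, Rational(1, 2)))) = Add(890, Mul(-5, Mul(4, Pow(13, Rational(1, 2))))) = Add(890, Mul(-20, Pow(13, Rational(1, 2))))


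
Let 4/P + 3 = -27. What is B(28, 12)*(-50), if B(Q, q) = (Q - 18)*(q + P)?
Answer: -17800/3 ≈ -5933.3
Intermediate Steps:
P = -2/15 (P = 4/(-3 - 27) = 4/(-30) = 4*(-1/30) = -2/15 ≈ -0.13333)
B(Q, q) = (-18 + Q)*(-2/15 + q) (B(Q, q) = (Q - 18)*(q - 2/15) = (-18 + Q)*(-2/15 + q))
B(28, 12)*(-50) = (12/5 - 18*12 - 2/15*28 + 28*12)*(-50) = (12/5 - 216 - 56/15 + 336)*(-50) = (356/3)*(-50) = -17800/3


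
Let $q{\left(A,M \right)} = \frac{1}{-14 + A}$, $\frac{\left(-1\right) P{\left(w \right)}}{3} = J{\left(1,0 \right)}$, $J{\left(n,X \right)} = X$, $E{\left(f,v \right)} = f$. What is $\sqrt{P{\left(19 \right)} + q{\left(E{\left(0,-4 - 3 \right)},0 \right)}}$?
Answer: $\frac{i \sqrt{14}}{14} \approx 0.26726 i$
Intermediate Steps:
$P{\left(w \right)} = 0$ ($P{\left(w \right)} = \left(-3\right) 0 = 0$)
$\sqrt{P{\left(19 \right)} + q{\left(E{\left(0,-4 - 3 \right)},0 \right)}} = \sqrt{0 + \frac{1}{-14 + 0}} = \sqrt{0 + \frac{1}{-14}} = \sqrt{0 - \frac{1}{14}} = \sqrt{- \frac{1}{14}} = \frac{i \sqrt{14}}{14}$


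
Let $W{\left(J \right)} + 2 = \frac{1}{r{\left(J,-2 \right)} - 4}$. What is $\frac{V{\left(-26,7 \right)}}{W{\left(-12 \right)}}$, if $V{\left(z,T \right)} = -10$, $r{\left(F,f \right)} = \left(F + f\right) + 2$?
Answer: $\frac{160}{33} \approx 4.8485$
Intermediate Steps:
$r{\left(F,f \right)} = 2 + F + f$
$W{\left(J \right)} = -2 + \frac{1}{-4 + J}$ ($W{\left(J \right)} = -2 + \frac{1}{\left(2 + J - 2\right) - 4} = -2 + \frac{1}{J - 4} = -2 + \frac{1}{-4 + J}$)
$\frac{V{\left(-26,7 \right)}}{W{\left(-12 \right)}} = - \frac{10}{\frac{1}{-4 - 12} \left(9 - -24\right)} = - \frac{10}{\frac{1}{-16} \left(9 + 24\right)} = - \frac{10}{\left(- \frac{1}{16}\right) 33} = - \frac{10}{- \frac{33}{16}} = \left(-10\right) \left(- \frac{16}{33}\right) = \frac{160}{33}$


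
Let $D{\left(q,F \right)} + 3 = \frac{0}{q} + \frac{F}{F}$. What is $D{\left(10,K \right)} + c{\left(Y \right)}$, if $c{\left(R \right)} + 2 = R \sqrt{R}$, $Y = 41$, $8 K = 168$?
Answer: $-4 + 41 \sqrt{41} \approx 258.53$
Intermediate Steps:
$K = 21$ ($K = \frac{1}{8} \cdot 168 = 21$)
$c{\left(R \right)} = -2 + R^{\frac{3}{2}}$ ($c{\left(R \right)} = -2 + R \sqrt{R} = -2 + R^{\frac{3}{2}}$)
$D{\left(q,F \right)} = -2$ ($D{\left(q,F \right)} = -3 + \left(\frac{0}{q} + \frac{F}{F}\right) = -3 + \left(0 + 1\right) = -3 + 1 = -2$)
$D{\left(10,K \right)} + c{\left(Y \right)} = -2 - \left(2 - 41^{\frac{3}{2}}\right) = -2 - \left(2 - 41 \sqrt{41}\right) = -4 + 41 \sqrt{41}$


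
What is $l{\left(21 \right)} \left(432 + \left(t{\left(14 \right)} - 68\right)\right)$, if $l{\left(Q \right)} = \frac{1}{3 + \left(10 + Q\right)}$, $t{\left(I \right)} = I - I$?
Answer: $\frac{182}{17} \approx 10.706$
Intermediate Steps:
$t{\left(I \right)} = 0$
$l{\left(Q \right)} = \frac{1}{13 + Q}$
$l{\left(21 \right)} \left(432 + \left(t{\left(14 \right)} - 68\right)\right) = \frac{432 + \left(0 - 68\right)}{13 + 21} = \frac{432 + \left(0 - 68\right)}{34} = \frac{432 - 68}{34} = \frac{1}{34} \cdot 364 = \frac{182}{17}$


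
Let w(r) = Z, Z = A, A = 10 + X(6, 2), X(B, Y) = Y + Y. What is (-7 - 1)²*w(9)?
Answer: 896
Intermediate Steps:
X(B, Y) = 2*Y
A = 14 (A = 10 + 2*2 = 10 + 4 = 14)
Z = 14
w(r) = 14
(-7 - 1)²*w(9) = (-7 - 1)²*14 = (-8)²*14 = 64*14 = 896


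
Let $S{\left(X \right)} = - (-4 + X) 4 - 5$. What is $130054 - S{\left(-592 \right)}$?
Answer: $127675$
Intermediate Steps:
$S{\left(X \right)} = 11 - 4 X$ ($S{\left(X \right)} = \left(4 - X\right) 4 - 5 = \left(16 - 4 X\right) - 5 = 11 - 4 X$)
$130054 - S{\left(-592 \right)} = 130054 - \left(11 - -2368\right) = 130054 - \left(11 + 2368\right) = 130054 - 2379 = 127675$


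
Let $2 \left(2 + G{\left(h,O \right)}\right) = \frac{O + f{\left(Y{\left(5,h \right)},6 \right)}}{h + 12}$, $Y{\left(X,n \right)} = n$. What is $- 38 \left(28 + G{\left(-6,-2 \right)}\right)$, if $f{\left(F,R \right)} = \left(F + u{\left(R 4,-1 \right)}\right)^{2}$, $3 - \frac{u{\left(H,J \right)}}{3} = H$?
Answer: $- \frac{96349}{6} \approx -16058.0$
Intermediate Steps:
$u{\left(H,J \right)} = 9 - 3 H$
$f{\left(F,R \right)} = \left(9 + F - 12 R\right)^{2}$ ($f{\left(F,R \right)} = \left(F - \left(-9 + 3 R 4\right)\right)^{2} = \left(F - \left(-9 + 3 \cdot 4 R\right)\right)^{2} = \left(F - \left(-9 + 12 R\right)\right)^{2} = \left(9 + F - 12 R\right)^{2}$)
$G{\left(h,O \right)} = -2 + \frac{O + \left(-63 + h\right)^{2}}{2 \left(12 + h\right)}$ ($G{\left(h,O \right)} = -2 + \frac{\left(O + \left(9 + h - 72\right)^{2}\right) \frac{1}{h + 12}}{2} = -2 + \frac{\left(O + \left(9 + h - 72\right)^{2}\right) \frac{1}{12 + h}}{2} = -2 + \frac{\left(O + \left(-63 + h\right)^{2}\right) \frac{1}{12 + h}}{2} = -2 + \frac{\frac{1}{12 + h} \left(O + \left(-63 + h\right)^{2}\right)}{2} = -2 + \frac{O + \left(-63 + h\right)^{2}}{2 \left(12 + h\right)}$)
$- 38 \left(28 + G{\left(-6,-2 \right)}\right) = - 38 \left(28 + \frac{3921 - 2 + \left(-6\right)^{2} - -780}{2 \left(12 - 6\right)}\right) = - 38 \left(28 + \frac{3921 - 2 + 36 + 780}{2 \cdot 6}\right) = - 38 \left(28 + \frac{1}{2} \cdot \frac{1}{6} \cdot 4735\right) = - 38 \left(28 + \frac{4735}{12}\right) = \left(-38\right) \frac{5071}{12} = - \frac{96349}{6}$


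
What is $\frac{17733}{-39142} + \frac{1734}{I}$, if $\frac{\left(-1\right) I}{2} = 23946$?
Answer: $- \frac{38214211}{78107861} \approx -0.48925$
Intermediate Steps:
$I = -47892$ ($I = \left(-2\right) 23946 = -47892$)
$\frac{17733}{-39142} + \frac{1734}{I} = \frac{17733}{-39142} + \frac{1734}{-47892} = 17733 \left(- \frac{1}{39142}\right) + 1734 \left(- \frac{1}{47892}\right) = - \frac{17733}{39142} - \frac{289}{7982} = - \frac{38214211}{78107861}$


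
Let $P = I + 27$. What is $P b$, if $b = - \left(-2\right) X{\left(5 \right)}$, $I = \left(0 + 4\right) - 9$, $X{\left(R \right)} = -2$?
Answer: $-88$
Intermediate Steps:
$I = -5$ ($I = 4 - 9 = -5$)
$b = -4$ ($b = - \left(-2\right) \left(-2\right) = \left(-1\right) 4 = -4$)
$P = 22$ ($P = -5 + 27 = 22$)
$P b = 22 \left(-4\right) = -88$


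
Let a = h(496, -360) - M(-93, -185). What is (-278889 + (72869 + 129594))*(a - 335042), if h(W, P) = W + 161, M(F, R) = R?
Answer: 25541569200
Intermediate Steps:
h(W, P) = 161 + W
a = 842 (a = (161 + 496) - 1*(-185) = 657 + 185 = 842)
(-278889 + (72869 + 129594))*(a - 335042) = (-278889 + (72869 + 129594))*(842 - 335042) = (-278889 + 202463)*(-334200) = -76426*(-334200) = 25541569200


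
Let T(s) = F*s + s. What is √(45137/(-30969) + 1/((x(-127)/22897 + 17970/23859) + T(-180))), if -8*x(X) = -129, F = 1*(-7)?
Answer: I*√384763865523137469173233764697209/16252953167252691 ≈ 1.2069*I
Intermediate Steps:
F = -7
x(X) = 129/8 (x(X) = -⅛*(-129) = 129/8)
T(s) = -6*s (T(s) = -7*s + s = -6*s)
√(45137/(-30969) + 1/((x(-127)/22897 + 17970/23859) + T(-180))) = √(45137/(-30969) + 1/(((129/8)/22897 + 17970/23859) - 6*(-180))) = √(45137*(-1/30969) + 1/(((129/8)*(1/22897) + 17970*(1/23859)) + 1080)) = √(-45137/30969 + 1/((129/183176 + 5990/7953) + 1080)) = √(-45137/30969 + 1/(1098250177/1456798728 + 1080)) = √(-45137/30969 + 1/(1574440876417/1456798728)) = √(-45137/30969 + 1456798728/1574440876417) = √(-71020422239026697/48758859501758073) = I*√384763865523137469173233764697209/16252953167252691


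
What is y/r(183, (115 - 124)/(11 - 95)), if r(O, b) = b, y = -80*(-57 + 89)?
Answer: -71680/3 ≈ -23893.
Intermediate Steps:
y = -2560 (y = -80*32 = -2560)
y/r(183, (115 - 124)/(11 - 95)) = -2560*(11 - 95)/(115 - 124) = -2560/((-9/(-84))) = -2560/((-9*(-1/84))) = -2560/3/28 = -2560*28/3 = -71680/3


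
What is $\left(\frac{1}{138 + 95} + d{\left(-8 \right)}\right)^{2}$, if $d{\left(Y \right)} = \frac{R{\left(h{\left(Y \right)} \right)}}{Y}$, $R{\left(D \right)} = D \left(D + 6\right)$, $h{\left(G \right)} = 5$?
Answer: $\frac{164019249}{3474496} \approx 47.207$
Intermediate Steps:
$R{\left(D \right)} = D \left(6 + D\right)$
$d{\left(Y \right)} = \frac{55}{Y}$ ($d{\left(Y \right)} = \frac{5 \left(6 + 5\right)}{Y} = \frac{5 \cdot 11}{Y} = \frac{55}{Y}$)
$\left(\frac{1}{138 + 95} + d{\left(-8 \right)}\right)^{2} = \left(\frac{1}{138 + 95} + \frac{55}{-8}\right)^{2} = \left(\frac{1}{233} + 55 \left(- \frac{1}{8}\right)\right)^{2} = \left(\frac{1}{233} - \frac{55}{8}\right)^{2} = \left(- \frac{12807}{1864}\right)^{2} = \frac{164019249}{3474496}$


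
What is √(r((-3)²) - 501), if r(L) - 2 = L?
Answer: 7*I*√10 ≈ 22.136*I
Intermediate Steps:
r(L) = 2 + L
√(r((-3)²) - 501) = √((2 + (-3)²) - 501) = √((2 + 9) - 501) = √(11 - 501) = √(-490) = 7*I*√10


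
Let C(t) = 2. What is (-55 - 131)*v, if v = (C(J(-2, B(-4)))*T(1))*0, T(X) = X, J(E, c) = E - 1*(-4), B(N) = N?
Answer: 0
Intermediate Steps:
J(E, c) = 4 + E (J(E, c) = E + 4 = 4 + E)
v = 0 (v = (2*1)*0 = 2*0 = 0)
(-55 - 131)*v = (-55 - 131)*0 = -186*0 = 0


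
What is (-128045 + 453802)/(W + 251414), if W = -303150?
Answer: -11233/1784 ≈ -6.2965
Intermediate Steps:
(-128045 + 453802)/(W + 251414) = (-128045 + 453802)/(-303150 + 251414) = 325757/(-51736) = 325757*(-1/51736) = -11233/1784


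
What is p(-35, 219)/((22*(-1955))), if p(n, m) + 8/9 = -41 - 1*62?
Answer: 1/414 ≈ 0.0024155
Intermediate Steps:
p(n, m) = -935/9 (p(n, m) = -8/9 + (-41 - 1*62) = -8/9 + (-41 - 62) = -8/9 - 103 = -935/9)
p(-35, 219)/((22*(-1955))) = -935/(9*(22*(-1955))) = -935/9/(-43010) = -935/9*(-1/43010) = 1/414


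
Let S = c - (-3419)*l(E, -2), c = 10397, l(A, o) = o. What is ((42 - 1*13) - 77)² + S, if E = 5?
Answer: 5863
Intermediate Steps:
S = 3559 (S = 10397 - (-3419)*(-2) = 10397 - 1*6838 = 10397 - 6838 = 3559)
((42 - 1*13) - 77)² + S = ((42 - 1*13) - 77)² + 3559 = ((42 - 13) - 77)² + 3559 = (29 - 77)² + 3559 = (-48)² + 3559 = 2304 + 3559 = 5863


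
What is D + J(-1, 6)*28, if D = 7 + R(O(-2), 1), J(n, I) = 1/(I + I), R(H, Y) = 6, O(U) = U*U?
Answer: 46/3 ≈ 15.333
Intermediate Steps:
O(U) = U²
J(n, I) = 1/(2*I)
D = 13 (D = 7 + 6 = 13)
D + J(-1, 6)*28 = 13 + ((½)/6)*28 = 13 + ((½)*(⅙))*28 = 13 + (1/12)*28 = 13 + 7/3 = 46/3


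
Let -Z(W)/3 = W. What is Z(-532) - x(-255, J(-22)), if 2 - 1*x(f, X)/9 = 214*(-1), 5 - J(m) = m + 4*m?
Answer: -348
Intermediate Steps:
J(m) = 5 - 5*m (J(m) = 5 - (m + 4*m) = 5 - 5*m)
x(f, X) = 1944 (x(f, X) = 18 - 1926*(-1) = 18 - 9*(-214) = 18 + 1926 = 1944)
Z(W) = -3*W
Z(-532) - x(-255, J(-22)) = -3*(-532) - 1*1944 = 1596 - 1944 = -348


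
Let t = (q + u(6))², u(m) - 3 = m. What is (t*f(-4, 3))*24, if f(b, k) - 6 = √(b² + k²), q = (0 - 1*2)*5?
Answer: 264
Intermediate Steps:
u(m) = 3 + m
q = -10 (q = (0 - 2)*5 = -2*5 = -10)
f(b, k) = 6 + √(b² + k²)
t = 1 (t = (-10 + (3 + 6))² = (-10 + 9)² = (-1)² = 1)
(t*f(-4, 3))*24 = (1*(6 + √((-4)² + 3²)))*24 = (1*(6 + √(16 + 9)))*24 = (1*(6 + √25))*24 = (1*(6 + 5))*24 = (1*11)*24 = 11*24 = 264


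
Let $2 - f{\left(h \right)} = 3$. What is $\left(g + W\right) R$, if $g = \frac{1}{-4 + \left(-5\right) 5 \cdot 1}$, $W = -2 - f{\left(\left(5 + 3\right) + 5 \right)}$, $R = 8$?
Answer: $- \frac{240}{29} \approx -8.2759$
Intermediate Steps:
$f{\left(h \right)} = -1$ ($f{\left(h \right)} = 2 - 3 = -1$)
$W = -1$ ($W = -2 - -1 = -2 + 1 = -1$)
$g = - \frac{1}{29}$ ($g = \frac{1}{-4 - 25} = \frac{1}{-29} = - \frac{1}{29} \approx -0.034483$)
$\left(g + W\right) R = \left(- \frac{1}{29} - 1\right) 8 = \left(- \frac{30}{29}\right) 8 = - \frac{240}{29}$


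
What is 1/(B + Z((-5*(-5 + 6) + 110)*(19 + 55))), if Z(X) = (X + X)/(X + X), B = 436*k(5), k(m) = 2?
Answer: 1/873 ≈ 0.0011455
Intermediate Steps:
B = 872 (B = 436*2 = 872)
Z(X) = 1 (Z(X) = (2*X)/((2*X)) = (2*X)*(1/(2*X)) = 1)
1/(B + Z((-5*(-5 + 6) + 110)*(19 + 55))) = 1/(872 + 1) = 1/873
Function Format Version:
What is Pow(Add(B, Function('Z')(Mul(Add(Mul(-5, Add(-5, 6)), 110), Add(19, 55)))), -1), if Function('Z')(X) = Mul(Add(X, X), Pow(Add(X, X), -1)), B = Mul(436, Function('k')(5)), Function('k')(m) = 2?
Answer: Rational(1, 873) ≈ 0.0011455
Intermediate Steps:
B = 872 (B = Mul(436, 2) = 872)
Function('Z')(X) = 1 (Function('Z')(X) = Mul(Mul(2, X), Pow(Mul(2, X), -1)) = Mul(Mul(2, X), Mul(Rational(1, 2), Pow(X, -1))) = 1)
Pow(Add(B, Function('Z')(Mul(Add(Mul(-5, Add(-5, 6)), 110), Add(19, 55)))), -1) = Pow(Add(872, 1), -1) = Pow(873, -1) = Rational(1, 873)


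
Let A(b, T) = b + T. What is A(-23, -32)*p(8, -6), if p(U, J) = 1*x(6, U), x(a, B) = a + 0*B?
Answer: -330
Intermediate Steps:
x(a, B) = a (x(a, B) = a + 0 = a)
A(b, T) = T + b
p(U, J) = 6 (p(U, J) = 1*6 = 6)
A(-23, -32)*p(8, -6) = (-32 - 23)*6 = -55*6 = -330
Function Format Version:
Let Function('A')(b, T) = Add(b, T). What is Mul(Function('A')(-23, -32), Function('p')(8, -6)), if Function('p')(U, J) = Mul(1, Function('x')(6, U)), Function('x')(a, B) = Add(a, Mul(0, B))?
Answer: -330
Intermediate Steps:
Function('x')(a, B) = a (Function('x')(a, B) = Add(a, 0) = a)
Function('A')(b, T) = Add(T, b)
Function('p')(U, J) = 6 (Function('p')(U, J) = Mul(1, 6) = 6)
Mul(Function('A')(-23, -32), Function('p')(8, -6)) = Mul(Add(-32, -23), 6) = Mul(-55, 6) = -330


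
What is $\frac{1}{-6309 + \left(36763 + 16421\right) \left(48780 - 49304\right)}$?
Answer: $- \frac{1}{27874725} \approx -3.5875 \cdot 10^{-8}$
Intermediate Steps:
$\frac{1}{-6309 + \left(36763 + 16421\right) \left(48780 - 49304\right)} = \frac{1}{-6309 + 53184 \left(-524\right)} = \frac{1}{-6309 - 27868416} = \frac{1}{-27874725} = - \frac{1}{27874725}$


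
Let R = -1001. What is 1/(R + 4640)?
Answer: 1/3639 ≈ 0.00027480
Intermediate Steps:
1/(R + 4640) = 1/(-1001 + 4640) = 1/3639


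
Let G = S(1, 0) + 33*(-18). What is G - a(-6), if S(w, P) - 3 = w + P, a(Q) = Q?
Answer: -584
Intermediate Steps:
S(w, P) = 3 + P + w (S(w, P) = 3 + (w + P) = 3 + (P + w) = 3 + P + w)
G = -590 (G = (3 + 0 + 1) + 33*(-18) = 4 - 594 = -590)
G - a(-6) = -590 - 1*(-6) = -590 + 6 = -584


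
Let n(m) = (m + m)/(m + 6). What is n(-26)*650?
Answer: 1690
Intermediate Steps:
n(m) = 2*m/(6 + m) (n(m) = (2*m)/(6 + m) = 2*m/(6 + m))
n(-26)*650 = (2*(-26)/(6 - 26))*650 = (2*(-26)/(-20))*650 = (2*(-26)*(-1/20))*650 = (13/5)*650 = 1690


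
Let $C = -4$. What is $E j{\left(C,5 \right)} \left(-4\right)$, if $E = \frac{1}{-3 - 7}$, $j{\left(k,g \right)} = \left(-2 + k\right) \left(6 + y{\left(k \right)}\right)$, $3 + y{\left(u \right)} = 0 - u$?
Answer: $- \frac{84}{5} \approx -16.8$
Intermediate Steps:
$y{\left(u \right)} = -3 - u$ ($y{\left(u \right)} = -3 + \left(0 - u\right) = -3 - u$)
$j{\left(k,g \right)} = \left(-2 + k\right) \left(3 - k\right)$ ($j{\left(k,g \right)} = \left(-2 + k\right) \left(6 - \left(3 + k\right)\right) = \left(-2 + k\right) \left(3 - k\right)$)
$E = - \frac{1}{10}$ ($E = \frac{1}{-10} = - \frac{1}{10} \approx -0.1$)
$E j{\left(C,5 \right)} \left(-4\right) = - \frac{-6 - \left(-4\right)^{2} + 5 \left(-4\right)}{10} \left(-4\right) = - \frac{-6 - 16 - 20}{10} \left(-4\right) = \left(- \frac{1}{10}\right) \left(-42\right) \left(-4\right) = \frac{21}{5} \left(-4\right) = - \frac{84}{5}$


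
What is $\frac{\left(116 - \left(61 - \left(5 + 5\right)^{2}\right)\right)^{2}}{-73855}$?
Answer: $- \frac{4805}{14771} \approx -0.3253$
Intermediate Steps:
$\frac{\left(116 - \left(61 - \left(5 + 5\right)^{2}\right)\right)^{2}}{-73855} = \left(116 - \left(61 - 100\right)\right)^{2} \left(- \frac{1}{73855}\right) = \left(116 + \left(\left(-18 + 100\right) - 43\right)\right)^{2} \left(- \frac{1}{73855}\right) = \left(116 + \left(82 - 43\right)\right)^{2} \left(- \frac{1}{73855}\right) = \left(116 + 39\right)^{2} \left(- \frac{1}{73855}\right) = 155^{2} \left(- \frac{1}{73855}\right) = 24025 \left(- \frac{1}{73855}\right) = - \frac{4805}{14771}$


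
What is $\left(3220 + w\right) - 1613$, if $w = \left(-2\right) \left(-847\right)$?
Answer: $3301$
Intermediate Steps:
$w = 1694$
$\left(3220 + w\right) - 1613 = \left(3220 + 1694\right) - 1613 = 4914 - 1613 = 3301$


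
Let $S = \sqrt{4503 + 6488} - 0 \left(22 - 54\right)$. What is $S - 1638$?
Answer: $-1638 + \sqrt{10991} \approx -1533.2$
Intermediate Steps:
$S = \sqrt{10991}$ ($S = \sqrt{10991} - 0 \left(-32\right) = \sqrt{10991} - 0 = \sqrt{10991} + 0 = \sqrt{10991} \approx 104.84$)
$S - 1638 = \sqrt{10991} - 1638 = -1638 + \sqrt{10991}$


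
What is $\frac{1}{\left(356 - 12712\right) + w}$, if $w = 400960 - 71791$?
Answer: $\frac{1}{316813} \approx 3.1564 \cdot 10^{-6}$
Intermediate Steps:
$w = 329169$
$\frac{1}{\left(356 - 12712\right) + w} = \frac{1}{\left(356 - 12712\right) + 329169} = \frac{1}{-12356 + 329169} = \frac{1}{316813}$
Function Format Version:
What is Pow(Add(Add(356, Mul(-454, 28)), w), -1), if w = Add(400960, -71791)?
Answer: Rational(1, 316813) ≈ 3.1564e-6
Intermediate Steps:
w = 329169
Pow(Add(Add(356, Mul(-454, 28)), w), -1) = Pow(Add(Add(356, Mul(-454, 28)), 329169), -1) = Pow(Add(Add(356, -12712), 329169), -1) = Pow(Add(-12356, 329169), -1) = Pow(316813, -1) = Rational(1, 316813)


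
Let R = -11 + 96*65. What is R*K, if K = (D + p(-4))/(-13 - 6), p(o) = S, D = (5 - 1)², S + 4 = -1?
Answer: -68519/19 ≈ -3606.3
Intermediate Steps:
S = -5 (S = -4 - 1 = -5)
D = 16 (D = 4² = 16)
R = 6229 (R = -11 + 6240 = 6229)
p(o) = -5
K = -11/19 (K = (16 - 5)/(-13 - 6) = 11/(-19) = 11*(-1/19) = -11/19 ≈ -0.57895)
R*K = 6229*(-11/19) = -68519/19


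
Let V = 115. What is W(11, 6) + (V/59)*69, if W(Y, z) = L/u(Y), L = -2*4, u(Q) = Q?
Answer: 86813/649 ≈ 133.76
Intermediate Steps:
L = -8
W(Y, z) = -8/Y
W(11, 6) + (V/59)*69 = -8/11 + (115/59)*69 = -8/11 + 7935/59 = 86813/649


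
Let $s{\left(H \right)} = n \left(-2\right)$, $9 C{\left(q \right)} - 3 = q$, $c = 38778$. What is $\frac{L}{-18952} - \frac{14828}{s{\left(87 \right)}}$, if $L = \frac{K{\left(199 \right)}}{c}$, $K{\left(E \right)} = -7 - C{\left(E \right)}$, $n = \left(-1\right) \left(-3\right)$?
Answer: $\frac{16346105231017}{6614285904} \approx 2471.3$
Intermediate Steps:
$C{\left(q \right)} = \frac{1}{3} + \frac{q}{9}$
$n = 3$
$K{\left(E \right)} = - \frac{22}{3} - \frac{E}{9}$ ($K{\left(E \right)} = -7 - \left(\frac{1}{3} + \frac{E}{9}\right) = - \frac{22}{3} - \frac{E}{9}$)
$L = - \frac{265}{349002}$ ($L = \frac{- \frac{22}{3} - \frac{199}{9}}{38778} = \left(- \frac{22}{3} - \frac{199}{9}\right) \frac{1}{38778} = \left(- \frac{265}{9}\right) \frac{1}{38778} = - \frac{265}{349002} \approx -0.00075931$)
$s{\left(H \right)} = -6$ ($s{\left(H \right)} = 3 \left(-2\right) = -6$)
$\frac{L}{-18952} - \frac{14828}{s{\left(87 \right)}} = - \frac{265}{349002 \left(-18952\right)} - \frac{14828}{-6} = \left(- \frac{265}{349002}\right) \left(- \frac{1}{18952}\right) - - \frac{7414}{3} = \frac{265}{6614285904} + \frac{7414}{3} = \frac{16346105231017}{6614285904}$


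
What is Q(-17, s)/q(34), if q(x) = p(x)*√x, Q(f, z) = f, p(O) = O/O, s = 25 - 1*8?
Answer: -√34/2 ≈ -2.9155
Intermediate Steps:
s = 17 (s = 25 - 8 = 17)
p(O) = 1
q(x) = √x (q(x) = 1*√x = √x)
Q(-17, s)/q(34) = -17*√34/34 = -√34/2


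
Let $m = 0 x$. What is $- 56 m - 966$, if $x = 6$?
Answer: $-966$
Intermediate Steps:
$m = 0$ ($m = 0 \cdot 6 = 0$)
$- 56 m - 966 = \left(-56\right) 0 - 966 = 0 - 966 = -966$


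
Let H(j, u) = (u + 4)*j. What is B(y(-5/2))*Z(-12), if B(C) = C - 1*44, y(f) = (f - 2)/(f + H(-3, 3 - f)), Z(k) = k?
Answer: 16314/31 ≈ 526.26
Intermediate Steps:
H(j, u) = j*(4 + u) (H(j, u) = (4 + u)*j = j*(4 + u))
y(f) = (-2 + f)/(-21 + 4*f) (y(f) = (f - 2)/(f - 3*(4 + (3 - f))) = (-2 + f)/(f - 3*(7 - f)) = (-2 + f)/(f + (-21 + 3*f)) = (-2 + f)/(-21 + 4*f))
B(C) = -44 + C (B(C) = C - 44 = -44 + C)
B(y(-5/2))*Z(-12) = (-44 + (-2 - 5/2)/(-21 + 4*(-5/2)))*(-12) = (-44 - 9/2/(-21 - 10))*(-12) = (-44 - 9/2/(-31))*(-12) = (-44 - 1/31*(-9/2))*(-12) = (-44 + 9/62)*(-12) = -2719/62*(-12) = 16314/31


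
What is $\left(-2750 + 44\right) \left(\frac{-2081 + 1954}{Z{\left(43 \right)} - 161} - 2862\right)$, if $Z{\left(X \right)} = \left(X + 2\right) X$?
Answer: $\frac{6869607195}{887} \approx 7.7448 \cdot 10^{6}$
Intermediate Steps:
$Z{\left(X \right)} = X \left(2 + X\right)$ ($Z{\left(X \right)} = \left(2 + X\right) X = X \left(2 + X\right)$)
$\left(-2750 + 44\right) \left(\frac{-2081 + 1954}{Z{\left(43 \right)} - 161} - 2862\right) = \left(-2750 + 44\right) \left(\frac{-2081 + 1954}{43 \left(2 + 43\right) - 161} - 2862\right) = - 2706 \left(- \frac{127}{43 \cdot 45 - 161} - 2862\right) = - 2706 \left(- \frac{127}{1935 - 161} - 2862\right) = - 2706 \left(- \frac{127}{1774} - 2862\right) = \left(-2706\right) \left(- \frac{5077315}{1774}\right) = \frac{6869607195}{887}$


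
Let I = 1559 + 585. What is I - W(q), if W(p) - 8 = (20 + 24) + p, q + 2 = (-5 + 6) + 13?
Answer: 2080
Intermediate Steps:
q = 12 (q = -2 + ((-5 + 6) + 13) = -2 + (1 + 13) = -2 + 14 = 12)
W(p) = 52 + p (W(p) = 8 + ((20 + 24) + p) = 8 + (44 + p) = 52 + p)
I = 2144
I - W(q) = 2144 - (52 + 12) = 2144 - 1*64 = 2144 - 64 = 2080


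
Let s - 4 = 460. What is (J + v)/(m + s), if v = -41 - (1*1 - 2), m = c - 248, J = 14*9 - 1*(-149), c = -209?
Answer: 235/7 ≈ 33.571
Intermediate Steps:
s = 464 (s = 4 + 460 = 464)
J = 275 (J = 126 + 149 = 275)
m = -457 (m = -209 - 248 = -457)
v = -40 (v = -41 - (1 - 2) = -41 - 1*(-1) = -41 + 1 = -40)
(J + v)/(m + s) = (275 - 40)/(-457 + 464) = 235/7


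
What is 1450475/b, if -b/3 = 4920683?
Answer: -1450475/14762049 ≈ -0.098257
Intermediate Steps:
b = -14762049 (b = -3*4920683 = -14762049)
1450475/b = 1450475/(-14762049) = 1450475*(-1/14762049) = -1450475/14762049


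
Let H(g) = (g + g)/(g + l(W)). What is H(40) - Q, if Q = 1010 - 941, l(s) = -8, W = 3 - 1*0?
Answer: -133/2 ≈ -66.500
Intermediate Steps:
W = 3 (W = 3 + 0 = 3)
Q = 69
H(g) = 2*g/(-8 + g) (H(g) = (g + g)/(g - 8) = (2*g)/(-8 + g) = 2*g/(-8 + g))
H(40) - Q = 2*40/(-8 + 40) - 1*69 = 2*40/32 - 69 = 2*40*(1/32) - 69 = 5/2 - 69 = -133/2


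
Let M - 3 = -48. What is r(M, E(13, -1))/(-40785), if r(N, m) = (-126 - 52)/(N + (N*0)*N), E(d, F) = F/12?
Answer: -178/1835325 ≈ -9.6986e-5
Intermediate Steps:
M = -45 (M = 3 - 48 = -45)
E(d, F) = F/12 (E(d, F) = F*(1/12) = F/12)
r(N, m) = -178/N (r(N, m) = -178/(N + 0*N) = -178/(N + 0) = -178/N)
r(M, E(13, -1))/(-40785) = -178/(-45)/(-40785) = -178*(-1/45)*(-1/40785) = (178/45)*(-1/40785) = -178/1835325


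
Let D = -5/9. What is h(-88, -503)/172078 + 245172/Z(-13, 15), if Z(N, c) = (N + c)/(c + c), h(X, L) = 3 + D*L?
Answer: 2847737751851/774351 ≈ 3.6776e+6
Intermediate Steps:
D = -5/9 (D = -5*⅑ = -5/9 ≈ -0.55556)
h(X, L) = 3 - 5*L/9
Z(N, c) = (N + c)/(2*c) (Z(N, c) = (N + c)/((2*c)) = (N + c)*(1/(2*c)) = (N + c)/(2*c))
h(-88, -503)/172078 + 245172/Z(-13, 15) = (3 - 5/9*(-503))/172078 + 245172/(((½)*(-13 + 15)/15)) = (3 + 2515/9)*(1/172078) + 245172/(((½)*(1/15)*2)) = (2542/9)*(1/172078) + 245172/(1/15) = 1271/774351 + 245172*15 = 1271/774351 + 3677580 = 2847737751851/774351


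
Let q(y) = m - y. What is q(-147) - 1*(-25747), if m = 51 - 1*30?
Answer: 25915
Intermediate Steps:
m = 21 (m = 51 - 30 = 21)
q(y) = 21 - y
q(-147) - 1*(-25747) = (21 - 1*(-147)) - 1*(-25747) = (21 + 147) + 25747 = 168 + 25747 = 25915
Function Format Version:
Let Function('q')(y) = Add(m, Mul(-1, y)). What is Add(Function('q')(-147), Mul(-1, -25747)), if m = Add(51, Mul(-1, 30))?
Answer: 25915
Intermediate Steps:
m = 21 (m = Add(51, -30) = 21)
Function('q')(y) = Add(21, Mul(-1, y))
Add(Function('q')(-147), Mul(-1, -25747)) = Add(Add(21, Mul(-1, -147)), Mul(-1, -25747)) = Add(Add(21, 147), 25747) = Add(168, 25747) = 25915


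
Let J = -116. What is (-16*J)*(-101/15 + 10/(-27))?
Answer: -1779904/135 ≈ -13184.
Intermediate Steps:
(-16*J)*(-101/15 + 10/(-27)) = (-16*(-116))*(-101/15 + 10/(-27)) = 1856*(-101*1/15 + 10*(-1/27)) = 1856*(-101/15 - 10/27) = 1856*(-959/135) = -1779904/135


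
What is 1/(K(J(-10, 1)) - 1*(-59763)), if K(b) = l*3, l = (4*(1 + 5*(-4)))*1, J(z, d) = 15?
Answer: 1/59535 ≈ 1.6797e-5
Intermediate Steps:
l = -76 (l = (4*(1 - 20))*1 = (4*(-19))*1 = -76*1 = -76)
K(b) = -228 (K(b) = -76*3 = -228)
1/(K(J(-10, 1)) - 1*(-59763)) = 1/(-228 - 1*(-59763)) = 1/(-228 + 59763) = 1/59535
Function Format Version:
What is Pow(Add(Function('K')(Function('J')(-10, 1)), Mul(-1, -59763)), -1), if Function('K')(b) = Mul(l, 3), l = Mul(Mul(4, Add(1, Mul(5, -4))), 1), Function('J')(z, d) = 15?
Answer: Rational(1, 59535) ≈ 1.6797e-5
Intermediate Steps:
l = -76 (l = Mul(Mul(4, Add(1, -20)), 1) = Mul(Mul(4, -19), 1) = Mul(-76, 1) = -76)
Function('K')(b) = -228 (Function('K')(b) = Mul(-76, 3) = -228)
Pow(Add(Function('K')(Function('J')(-10, 1)), Mul(-1, -59763)), -1) = Pow(Add(-228, Mul(-1, -59763)), -1) = Pow(Add(-228, 59763), -1) = Pow(59535, -1) = Rational(1, 59535)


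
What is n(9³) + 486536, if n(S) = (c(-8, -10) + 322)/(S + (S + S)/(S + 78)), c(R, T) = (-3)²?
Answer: 95646741671/196587 ≈ 4.8654e+5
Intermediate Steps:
c(R, T) = 9
n(S) = 331/(S + 2*S/(78 + S)) (n(S) = (9 + 322)/(S + (S + S)/(S + 78)) = 331/(S + (2*S)/(78 + S)) = 331/(S + 2*S/(78 + S)))
n(9³) + 486536 = 331*(78 + 9³)/((9³)*(80 + 9³)) + 486536 = 331*(78 + 729)/(729*(80 + 729)) + 486536 = 331*(1/729)*807/809 + 486536 = 331*(1/729)*(1/809)*807 + 486536 = 89039/196587 + 486536 = 95646741671/196587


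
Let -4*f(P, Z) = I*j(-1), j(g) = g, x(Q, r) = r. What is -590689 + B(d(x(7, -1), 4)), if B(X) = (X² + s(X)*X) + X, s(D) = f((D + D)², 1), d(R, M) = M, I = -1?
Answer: -590670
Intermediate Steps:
f(P, Z) = -¼ (f(P, Z) = -(-1)*(-1)/4 = -¼*1 = -¼)
s(D) = -¼
B(X) = X² + 3*X/4 (B(X) = (X² - X/4) + X = X² + 3*X/4)
-590689 + B(d(x(7, -1), 4)) = -590689 + (¼)*4*(3 + 4*4) = -590689 + (¼)*4*(3 + 16) = -590689 + (¼)*4*19 = -590689 + 19 = -590670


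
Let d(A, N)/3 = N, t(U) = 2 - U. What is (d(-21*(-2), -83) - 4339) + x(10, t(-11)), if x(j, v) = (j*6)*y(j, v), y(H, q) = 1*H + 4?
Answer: -3748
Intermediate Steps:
y(H, q) = 4 + H (y(H, q) = H + 4 = 4 + H)
x(j, v) = 6*j*(4 + j) (x(j, v) = (j*6)*(4 + j) = (6*j)*(4 + j) = 6*j*(4 + j))
d(A, N) = 3*N
(d(-21*(-2), -83) - 4339) + x(10, t(-11)) = (3*(-83) - 4339) + 6*10*(4 + 10) = (-249 - 4339) + 6*10*14 = -4588 + 840 = -3748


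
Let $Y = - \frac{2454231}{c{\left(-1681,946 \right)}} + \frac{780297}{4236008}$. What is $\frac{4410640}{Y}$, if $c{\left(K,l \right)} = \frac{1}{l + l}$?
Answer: $- \frac{2669072332160}{2809928706676017} \approx -0.00094987$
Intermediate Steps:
$c{\left(K,l \right)} = \frac{1}{2 l}$
$Y = - \frac{2809928706676017}{605144}$ ($Y = - \frac{2454231}{\frac{1}{2} \cdot \frac{1}{946}} + \frac{780297}{4236008} = - \frac{2454231}{\frac{1}{2} \cdot \frac{1}{946}} + 780297 \cdot \frac{1}{4236008} = - 2454231 \frac{1}{\frac{1}{1892}} + \frac{111471}{605144} = \left(-2454231\right) 1892 + \frac{111471}{605144} = -4643405052 + \frac{111471}{605144} = - \frac{2809928706676017}{605144} \approx -4.6434 \cdot 10^{9}$)
$\frac{4410640}{Y} = \frac{4410640}{- \frac{2809928706676017}{605144}} = 4410640 \left(- \frac{605144}{2809928706676017}\right) = - \frac{2669072332160}{2809928706676017}$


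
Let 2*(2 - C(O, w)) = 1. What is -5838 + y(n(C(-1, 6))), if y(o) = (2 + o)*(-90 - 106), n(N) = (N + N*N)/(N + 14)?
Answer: -194600/31 ≈ -6277.4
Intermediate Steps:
C(O, w) = 3/2 (C(O, w) = 2 - 1/2*1 = 2 - 1/2 = 3/2)
n(N) = (N + N**2)/(14 + N)
y(o) = -392 - 196*o (y(o) = (2 + o)*(-196) = -392 - 196*o)
-5838 + y(n(C(-1, 6))) = -5838 + (-392 - 294*(1 + 3/2)/(14 + 3/2)) = -5838 + (-392 - 294*5/(31/2*2)) = -5838 + (-392 - 294*2*5/(31*2)) = -5838 + (-392 - 196*15/62) = -5838 + (-392 - 1470/31) = -5838 - 13622/31 = -194600/31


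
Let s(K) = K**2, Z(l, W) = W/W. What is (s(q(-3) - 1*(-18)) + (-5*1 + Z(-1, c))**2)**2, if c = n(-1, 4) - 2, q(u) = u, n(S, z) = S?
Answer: 58081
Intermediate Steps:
c = -3 (c = -1 - 2 = -3)
Z(l, W) = 1
(s(q(-3) - 1*(-18)) + (-5*1 + Z(-1, c))**2)**2 = ((-3 - 1*(-18))**2 + (-5*1 + 1)**2)**2 = ((-3 + 18)**2 + (-5 + 1)**2)**2 = (15**2 + (-4)**2)**2 = (225 + 16)**2 = 241**2 = 58081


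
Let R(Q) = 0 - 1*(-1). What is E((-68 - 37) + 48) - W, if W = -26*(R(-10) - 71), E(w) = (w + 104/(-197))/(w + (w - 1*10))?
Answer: -44447627/24428 ≈ -1819.5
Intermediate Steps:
R(Q) = 1 (R(Q) = 0 + 1 = 1)
E(w) = (-104/197 + w)/(-10 + 2*w) (E(w) = (w + 104*(-1/197))/(w + (w - 10)) = (w - 104/197)/(w + (-10 + w)) = (-104/197 + w)/(-10 + 2*w))
W = 1820 (W = -26*(1 - 71) = -26*(-70) = 1820)
E((-68 - 37) + 48) - W = (-104 + 197*((-68 - 37) + 48))/(394*(-5 + ((-68 - 37) + 48))) - 1*1820 = (-104 + 197*(-105 + 48))/(394*(-5 + (-105 + 48))) - 1820 = (-104 + 197*(-57))/(394*(-5 - 57)) - 1820 = (1/394)*(-104 - 11229)/(-62) - 1820 = (1/394)*(-1/62)*(-11333) - 1820 = 11333/24428 - 1820 = -44447627/24428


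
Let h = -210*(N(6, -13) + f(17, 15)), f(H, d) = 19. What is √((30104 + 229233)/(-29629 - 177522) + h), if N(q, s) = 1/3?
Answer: 3*I*√19363840147883/207151 ≈ 63.728*I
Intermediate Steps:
N(q, s) = ⅓
h = -4060 (h = -210*(⅓ + 19) = -210*58/3 = -4060)
√((30104 + 229233)/(-29629 - 177522) + h) = √((30104 + 229233)/(-29629 - 177522) - 4060) = √(259337/(-207151) - 4060) = √(259337*(-1/207151) - 4060) = √(-259337/207151 - 4060) = √(-841292397/207151) = 3*I*√19363840147883/207151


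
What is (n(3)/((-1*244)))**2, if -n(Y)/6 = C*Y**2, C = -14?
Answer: 35721/3721 ≈ 9.5998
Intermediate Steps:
n(Y) = 84*Y**2 (n(Y) = -(-84)*Y**2 = 84*Y**2)
(n(3)/((-1*244)))**2 = ((84*3**2)/((-1*244)))**2 = ((84*9)/(-244))**2 = (756*(-1/244))**2 = (-189/61)**2 = 35721/3721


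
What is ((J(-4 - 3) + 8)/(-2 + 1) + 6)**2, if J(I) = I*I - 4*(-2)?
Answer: 3481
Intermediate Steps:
J(I) = 8 + I**2 (J(I) = I**2 + 8 = 8 + I**2)
((J(-4 - 3) + 8)/(-2 + 1) + 6)**2 = (((8 + (-4 - 3)**2) + 8)/(-2 + 1) + 6)**2 = (((8 + (-7)**2) + 8)/(-1) + 6)**2 = (((8 + 49) + 8)*(-1) + 6)**2 = ((57 + 8)*(-1) + 6)**2 = (65*(-1) + 6)**2 = (-65 + 6)**2 = (-59)**2 = 3481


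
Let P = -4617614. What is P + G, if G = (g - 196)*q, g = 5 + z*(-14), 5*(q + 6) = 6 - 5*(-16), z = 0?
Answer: -23098766/5 ≈ -4.6198e+6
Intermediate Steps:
q = 56/5 (q = -6 + (6 - 5*(-16))/5 = -6 + (6 + 80)/5 = -6 + (⅕)*86 = -6 + 86/5 = 56/5 ≈ 11.200)
g = 5 (g = 5 + 0*(-14) = 5 + 0 = 5)
G = -10696/5 (G = (5 - 196)*(56/5) = -191*56/5 = -10696/5 ≈ -2139.2)
P + G = -4617614 - 10696/5 = -23098766/5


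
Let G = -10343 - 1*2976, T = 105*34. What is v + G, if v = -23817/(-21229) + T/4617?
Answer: -435088872616/32671431 ≈ -13317.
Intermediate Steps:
T = 3570
v = 61916873/32671431 (v = -23817/(-21229) + 3570/4617 = -23817*(-1/21229) + 3570*(1/4617) = 23817/21229 + 1190/1539 = 61916873/32671431 ≈ 1.8951)
G = -13319 (G = -10343 - 2976 = -13319)
v + G = 61916873/32671431 - 13319 = -435088872616/32671431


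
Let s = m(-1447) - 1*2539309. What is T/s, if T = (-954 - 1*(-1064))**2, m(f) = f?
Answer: -3025/635189 ≈ -0.0047624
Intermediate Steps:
T = 12100 (T = (-954 + 1064)**2 = 110**2 = 12100)
s = -2540756 (s = -1447 - 1*2539309 = -1447 - 2539309 = -2540756)
T/s = 12100/(-2540756) = 12100*(-1/2540756) = -3025/635189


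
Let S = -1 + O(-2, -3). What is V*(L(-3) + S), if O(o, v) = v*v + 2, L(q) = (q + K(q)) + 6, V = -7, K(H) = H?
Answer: -70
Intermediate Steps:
L(q) = 6 + 2*q (L(q) = (q + q) + 6 = 2*q + 6 = 6 + 2*q)
O(o, v) = 2 + v**2 (O(o, v) = v**2 + 2 = 2 + v**2)
S = 10 (S = -1 + (2 + (-3)**2) = -1 + (2 + 9) = -1 + 11 = 10)
V*(L(-3) + S) = -7*((6 + 2*(-3)) + 10) = -7*((6 - 6) + 10) = -7*(0 + 10) = -7*10 = -70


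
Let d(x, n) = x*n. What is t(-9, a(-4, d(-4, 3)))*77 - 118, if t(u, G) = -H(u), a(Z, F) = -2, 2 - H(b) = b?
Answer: -965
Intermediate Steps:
H(b) = 2 - b
d(x, n) = n*x
t(u, G) = -2 + u (t(u, G) = -(2 - u) = -2 + u)
t(-9, a(-4, d(-4, 3)))*77 - 118 = (-2 - 9)*77 - 118 = -11*77 - 118 = -847 - 118 = -965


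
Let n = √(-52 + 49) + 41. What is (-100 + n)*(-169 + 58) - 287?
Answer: 6262 - 111*I*√3 ≈ 6262.0 - 192.26*I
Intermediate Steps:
n = 41 + I*√3 (n = √(-3) + 41 = I*√3 + 41 = 41 + I*√3 ≈ 41.0 + 1.732*I)
(-100 + n)*(-169 + 58) - 287 = (-100 + (41 + I*√3))*(-169 + 58) - 287 = (-59 + I*√3)*(-111) - 287 = (6549 - 111*I*√3) - 287 = 6262 - 111*I*√3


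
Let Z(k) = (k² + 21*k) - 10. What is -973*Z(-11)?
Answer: 116760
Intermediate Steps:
Z(k) = -10 + k² + 21*k
-973*Z(-11) = -973*(-10 + (-11)² + 21*(-11)) = -973*(-10 + 121 - 231) = -973*(-120) = 116760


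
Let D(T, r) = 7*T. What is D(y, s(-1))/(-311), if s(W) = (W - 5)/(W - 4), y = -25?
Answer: 175/311 ≈ 0.56270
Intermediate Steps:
s(W) = (-5 + W)/(-4 + W)
D(y, s(-1))/(-311) = (7*(-25))/(-311) = -175*(-1/311) = 175/311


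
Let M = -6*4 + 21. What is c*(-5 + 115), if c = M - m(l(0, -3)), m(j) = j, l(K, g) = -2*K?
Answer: -330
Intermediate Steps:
M = -3 (M = -24 + 21 = -3)
c = -3 (c = -3 - (-2)*0 = -3 - 1*0 = -3 + 0 = -3)
c*(-5 + 115) = -3*(-5 + 115) = -3*110 = -330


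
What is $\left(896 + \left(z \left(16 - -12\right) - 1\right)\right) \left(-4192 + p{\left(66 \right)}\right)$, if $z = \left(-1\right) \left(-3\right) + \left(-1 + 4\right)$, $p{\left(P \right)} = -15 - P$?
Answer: $-4542199$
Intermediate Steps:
$z = 6$ ($z = 3 + 3 = 6$)
$\left(896 + \left(z \left(16 - -12\right) - 1\right)\right) \left(-4192 + p{\left(66 \right)}\right) = \left(896 - \left(1 - 6 \left(16 - -12\right)\right)\right) \left(-4192 - 81\right) = \left(896 - \left(1 - 6 \left(16 + 12\right)\right)\right) \left(-4192 - 81\right) = \left(896 + \left(6 \cdot 28 - 1\right)\right) \left(-4192 - 81\right) = \left(896 + \left(168 - 1\right)\right) \left(-4273\right) = \left(896 + 167\right) \left(-4273\right) = 1063 \left(-4273\right) = -4542199$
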